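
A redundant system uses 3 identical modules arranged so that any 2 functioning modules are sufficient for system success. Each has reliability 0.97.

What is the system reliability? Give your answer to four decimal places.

R = Σ_{i=2}^{3} C(3,i) p^i (1−p)^{3−i} with p = 0.97
C(3,2)·0.97^2·0.03^1 = 0.084681
C(3,3)·0.97^3·0.03^0 = 0.912673
Sum = 0.9974

0.9974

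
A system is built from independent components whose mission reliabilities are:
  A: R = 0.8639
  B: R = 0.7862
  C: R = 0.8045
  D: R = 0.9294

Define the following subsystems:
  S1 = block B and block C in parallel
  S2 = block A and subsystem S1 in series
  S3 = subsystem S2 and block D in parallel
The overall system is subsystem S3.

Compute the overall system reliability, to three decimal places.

Parallel (B and C): 1 − (1 − 0.78620)(1 − 0.80450) = 0.95820
Series (A and [0.95820]): 0.86390 × 0.95820 = 0.82779
Parallel ([0.82779] and D): 1 − (1 − 0.82779)(1 − 0.92940) = 0.988

0.988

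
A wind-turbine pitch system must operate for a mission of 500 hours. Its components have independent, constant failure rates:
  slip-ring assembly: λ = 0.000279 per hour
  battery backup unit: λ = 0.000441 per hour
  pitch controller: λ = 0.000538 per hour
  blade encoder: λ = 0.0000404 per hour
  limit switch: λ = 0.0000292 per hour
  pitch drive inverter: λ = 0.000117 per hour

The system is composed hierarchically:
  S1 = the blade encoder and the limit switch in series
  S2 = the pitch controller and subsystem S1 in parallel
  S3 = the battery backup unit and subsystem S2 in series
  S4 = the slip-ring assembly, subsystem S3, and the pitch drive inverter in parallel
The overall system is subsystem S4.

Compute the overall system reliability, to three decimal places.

R(slip-ring assembly) = exp(−0.000279 × 500) = 0.86979
R(battery backup unit) = exp(−0.000441 × 500) = 0.80212
R(pitch controller) = exp(−0.000538 × 500) = 0.76414
R(blade encoder) = exp(−0.0000404 × 500) = 0.98000
R(limit switch) = exp(−0.0000292 × 500) = 0.98551
R(pitch drive inverter) = exp(−0.000117 × 500) = 0.94318
Series (blade encoder and limit switch): 0.98000 × 0.98551 = 0.96580
Parallel (pitch controller and [0.96580]): 1 − (1 − 0.76414)(1 − 0.96580) = 0.99193
Series (battery backup unit and [0.99193]): 0.80212 × 0.99193 = 0.79565
Parallel (slip-ring assembly, [0.79565], and pitch drive inverter): 1 − (1 − 0.86979)(1 − 0.79565)(1 − 0.94318) = 0.998

0.998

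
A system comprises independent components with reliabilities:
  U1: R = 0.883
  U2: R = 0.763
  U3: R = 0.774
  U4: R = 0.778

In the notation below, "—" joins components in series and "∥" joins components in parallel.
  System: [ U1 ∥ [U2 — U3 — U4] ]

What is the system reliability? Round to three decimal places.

Series (U2, U3, and U4): 0.76300 × 0.77400 × 0.77800 = 0.45946
Parallel (U1 and [0.45946]): 1 − (1 − 0.88300)(1 − 0.45946) = 0.937

0.937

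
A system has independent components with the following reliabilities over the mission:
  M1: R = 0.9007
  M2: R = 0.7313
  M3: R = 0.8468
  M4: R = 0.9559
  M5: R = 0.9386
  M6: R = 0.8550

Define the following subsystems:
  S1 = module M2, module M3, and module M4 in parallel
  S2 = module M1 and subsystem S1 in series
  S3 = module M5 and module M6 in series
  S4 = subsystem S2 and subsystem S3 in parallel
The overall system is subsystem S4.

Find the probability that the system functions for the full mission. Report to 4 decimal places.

Parallel (M2, M3, and M4): 1 − (1 − 0.731300)(1 − 0.846800)(1 − 0.955900) = 0.998185
Series (M1 and [0.998185]): 0.900700 × 0.998185 = 0.899065
Series (M5 and M6): 0.938600 × 0.855000 = 0.802503
Parallel ([0.899065] and [0.802503]): 1 − (1 − 0.899065)(1 − 0.802503) = 0.9801

0.9801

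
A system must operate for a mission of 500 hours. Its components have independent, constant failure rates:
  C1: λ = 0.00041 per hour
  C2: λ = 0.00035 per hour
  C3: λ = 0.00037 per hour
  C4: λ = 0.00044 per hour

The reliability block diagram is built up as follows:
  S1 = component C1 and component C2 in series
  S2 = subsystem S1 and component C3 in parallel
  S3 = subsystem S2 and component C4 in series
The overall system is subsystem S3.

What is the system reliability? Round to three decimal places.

0.760

R(C1) = exp(−0.00041 × 500) = 0.81465
R(C2) = exp(−0.00035 × 500) = 0.83946
R(C3) = exp(−0.00037 × 500) = 0.83110
R(C4) = exp(−0.00044 × 500) = 0.80252
Series (C1 and C2): 0.81465 × 0.83946 = 0.68387
Parallel ([0.68387] and C3): 1 − (1 − 0.68387)(1 − 0.83110) = 0.94661
Series ([0.94661] and C4): 0.94661 × 0.80252 = 0.760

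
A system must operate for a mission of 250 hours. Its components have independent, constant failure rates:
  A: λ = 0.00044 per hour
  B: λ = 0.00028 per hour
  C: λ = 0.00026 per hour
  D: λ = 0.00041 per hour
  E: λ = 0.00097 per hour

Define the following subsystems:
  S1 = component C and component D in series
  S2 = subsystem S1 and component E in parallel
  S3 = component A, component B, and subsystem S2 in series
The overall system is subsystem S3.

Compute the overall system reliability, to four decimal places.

0.8075

R(A) = exp(−0.00044 × 250) = 0.895834
R(B) = exp(−0.00028 × 250) = 0.932394
R(C) = exp(−0.00026 × 250) = 0.937067
R(D) = exp(−0.00041 × 250) = 0.902578
R(E) = exp(−0.00097 × 250) = 0.784664
Series (C and D): 0.937067 × 0.902578 = 0.845776
Parallel ([0.845776] and E): 1 − (1 − 0.845776)(1 − 0.784664) = 0.966790
Series (A, B, and [0.966790]): 0.895834 × 0.932394 × 0.966790 = 0.8075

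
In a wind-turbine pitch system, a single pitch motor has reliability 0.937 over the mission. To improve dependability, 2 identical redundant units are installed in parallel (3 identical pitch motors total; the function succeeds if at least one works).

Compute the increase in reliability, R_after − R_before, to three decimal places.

0.063

R_before = 0.937
R_after = 1 − (1 − 0.937)^3 = 1.000
ΔR = 1.000 − 0.937 = 0.063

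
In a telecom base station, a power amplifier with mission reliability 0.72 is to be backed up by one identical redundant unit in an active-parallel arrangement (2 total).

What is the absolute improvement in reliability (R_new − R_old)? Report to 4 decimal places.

R_before = 0.72
R_after = 1 − (1 − 0.72)^2 = 0.9216
ΔR = 0.9216 − 0.72 = 0.2016

0.2016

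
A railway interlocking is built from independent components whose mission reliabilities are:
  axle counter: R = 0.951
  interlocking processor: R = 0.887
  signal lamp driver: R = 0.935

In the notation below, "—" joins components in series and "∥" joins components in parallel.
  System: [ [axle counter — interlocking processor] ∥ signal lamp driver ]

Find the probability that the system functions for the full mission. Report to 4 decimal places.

0.9898

Series (axle counter and interlocking processor): 0.951000 × 0.887000 = 0.843537
Parallel ([0.843537] and signal lamp driver): 1 − (1 − 0.843537)(1 − 0.935000) = 0.9898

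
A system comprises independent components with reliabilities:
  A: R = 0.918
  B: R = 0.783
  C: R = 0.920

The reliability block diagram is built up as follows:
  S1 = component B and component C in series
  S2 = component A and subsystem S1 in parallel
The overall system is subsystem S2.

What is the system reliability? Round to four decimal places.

Series (B and C): 0.783000 × 0.920000 = 0.720360
Parallel (A and [0.720360]): 1 − (1 − 0.918000)(1 − 0.720360) = 0.9771

0.9771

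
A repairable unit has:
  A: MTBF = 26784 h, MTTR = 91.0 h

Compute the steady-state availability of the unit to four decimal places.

0.9966

A(A) = MTBF/(MTBF+MTTR) = 26784/(26784+91.0) = 0.9966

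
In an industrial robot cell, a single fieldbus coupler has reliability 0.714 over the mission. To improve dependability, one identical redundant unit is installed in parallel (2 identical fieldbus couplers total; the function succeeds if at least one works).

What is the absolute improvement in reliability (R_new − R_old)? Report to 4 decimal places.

R_before = 0.714
R_after = 1 − (1 − 0.714)^2 = 0.9182
ΔR = 0.9182 − 0.714 = 0.2042

0.2042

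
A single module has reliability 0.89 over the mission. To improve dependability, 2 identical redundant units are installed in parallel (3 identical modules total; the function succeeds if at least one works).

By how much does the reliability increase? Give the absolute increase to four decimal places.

0.1087

R_before = 0.89
R_after = 1 − (1 − 0.89)^3 = 0.9987
ΔR = 0.9987 − 0.89 = 0.1087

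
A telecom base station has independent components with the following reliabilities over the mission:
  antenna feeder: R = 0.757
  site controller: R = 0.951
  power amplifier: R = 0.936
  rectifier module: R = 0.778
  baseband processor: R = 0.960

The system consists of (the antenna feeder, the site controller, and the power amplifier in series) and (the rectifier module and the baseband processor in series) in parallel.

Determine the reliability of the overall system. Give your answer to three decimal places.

Series (antenna feeder, site controller, and power amplifier): 0.75700 × 0.95100 × 0.93600 = 0.67383
Series (rectifier module and baseband processor): 0.77800 × 0.96000 = 0.74688
Parallel ([0.67383] and [0.74688]): 1 − (1 − 0.67383)(1 − 0.74688) = 0.917

0.917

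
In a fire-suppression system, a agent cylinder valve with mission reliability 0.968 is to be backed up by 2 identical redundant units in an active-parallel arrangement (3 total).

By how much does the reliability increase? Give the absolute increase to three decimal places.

0.032

R_before = 0.968
R_after = 1 − (1 − 0.968)^3 = 1.000
ΔR = 1.000 − 0.968 = 0.032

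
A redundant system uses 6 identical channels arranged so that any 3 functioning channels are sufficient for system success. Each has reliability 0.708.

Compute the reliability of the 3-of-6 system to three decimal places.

R = Σ_{i=3}^{6} C(6,i) p^i (1−p)^{6−i} with p = 0.708
C(6,3)·0.708^3·0.292^3 = 0.17672
C(6,4)·0.708^4·0.292^2 = 0.32136
C(6,5)·0.708^5·0.292^1 = 0.31167
C(6,6)·0.708^6·0.292^0 = 0.12595
Sum = 0.936

0.936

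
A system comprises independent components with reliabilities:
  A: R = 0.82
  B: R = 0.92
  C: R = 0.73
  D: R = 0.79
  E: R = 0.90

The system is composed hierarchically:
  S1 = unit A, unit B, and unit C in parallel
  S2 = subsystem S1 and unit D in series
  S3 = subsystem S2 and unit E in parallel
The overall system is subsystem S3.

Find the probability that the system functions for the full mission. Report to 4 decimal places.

0.9787

Parallel (A, B, and C): 1 − (1 − 0.820000)(1 − 0.920000)(1 − 0.730000) = 0.996112
Series ([0.996112] and D): 0.996112 × 0.790000 = 0.786928
Parallel ([0.786928] and E): 1 − (1 − 0.786928)(1 − 0.900000) = 0.9787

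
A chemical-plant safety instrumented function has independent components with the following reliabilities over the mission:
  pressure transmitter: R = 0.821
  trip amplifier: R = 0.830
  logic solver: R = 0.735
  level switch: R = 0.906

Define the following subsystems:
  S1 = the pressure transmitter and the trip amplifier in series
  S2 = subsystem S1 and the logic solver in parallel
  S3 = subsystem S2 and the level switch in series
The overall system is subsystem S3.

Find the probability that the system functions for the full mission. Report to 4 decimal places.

0.8295

Series (pressure transmitter and trip amplifier): 0.821000 × 0.830000 = 0.681430
Parallel ([0.681430] and logic solver): 1 − (1 − 0.681430)(1 − 0.735000) = 0.915579
Series ([0.915579] and level switch): 0.915579 × 0.906000 = 0.8295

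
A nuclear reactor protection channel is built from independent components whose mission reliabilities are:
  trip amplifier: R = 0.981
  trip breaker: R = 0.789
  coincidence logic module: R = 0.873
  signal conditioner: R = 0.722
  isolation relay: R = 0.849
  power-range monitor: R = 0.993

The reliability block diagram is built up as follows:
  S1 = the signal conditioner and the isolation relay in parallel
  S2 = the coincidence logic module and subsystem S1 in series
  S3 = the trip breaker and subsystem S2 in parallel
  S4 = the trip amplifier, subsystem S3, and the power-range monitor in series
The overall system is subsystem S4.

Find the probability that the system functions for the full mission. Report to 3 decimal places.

0.940

Parallel (signal conditioner and isolation relay): 1 − (1 − 0.72200)(1 − 0.84900) = 0.95802
Series (coincidence logic module and [0.95802]): 0.87300 × 0.95802 = 0.83635
Parallel (trip breaker and [0.83635]): 1 − (1 − 0.78900)(1 − 0.83635) = 0.96547
Series (trip amplifier, [0.96547], and power-range monitor): 0.98100 × 0.96547 × 0.99300 = 0.940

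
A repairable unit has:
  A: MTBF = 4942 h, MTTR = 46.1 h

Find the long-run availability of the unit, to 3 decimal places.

0.991

A(A) = MTBF/(MTBF+MTTR) = 4942/(4942+46.1) = 0.991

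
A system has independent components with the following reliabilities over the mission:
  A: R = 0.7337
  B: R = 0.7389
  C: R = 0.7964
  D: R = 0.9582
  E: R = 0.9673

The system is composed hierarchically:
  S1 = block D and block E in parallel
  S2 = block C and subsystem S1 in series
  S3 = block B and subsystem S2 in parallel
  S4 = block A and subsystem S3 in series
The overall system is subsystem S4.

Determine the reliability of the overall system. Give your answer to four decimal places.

0.6945

Parallel (D and E): 1 − (1 − 0.958200)(1 − 0.967300) = 0.998633
Series (C and [0.998633]): 0.796400 × 0.998633 = 0.795311
Parallel (B and [0.795311]): 1 − (1 − 0.738900)(1 − 0.795311) = 0.946556
Series (A and [0.946556]): 0.733700 × 0.946556 = 0.6945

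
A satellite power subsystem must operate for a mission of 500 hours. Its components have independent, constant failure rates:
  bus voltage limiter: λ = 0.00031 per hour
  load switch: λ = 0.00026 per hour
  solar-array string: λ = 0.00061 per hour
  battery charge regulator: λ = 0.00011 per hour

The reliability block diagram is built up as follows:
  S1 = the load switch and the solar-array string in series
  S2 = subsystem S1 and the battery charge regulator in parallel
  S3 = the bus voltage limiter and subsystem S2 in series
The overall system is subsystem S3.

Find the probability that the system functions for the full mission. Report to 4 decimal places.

R(bus voltage limiter) = exp(−0.00031 × 500) = 0.856415
R(load switch) = exp(−0.00026 × 500) = 0.878095
R(solar-array string) = exp(−0.00061 × 500) = 0.737123
R(battery charge regulator) = exp(−0.00011 × 500) = 0.946485
Series (load switch and solar-array string): 0.878095 × 0.737123 = 0.647264
Parallel ([0.647264] and battery charge regulator): 1 − (1 − 0.647264)(1 − 0.946485) = 0.981123
Series (bus voltage limiter and [0.981123]): 0.856415 × 0.981123 = 0.8402

0.8402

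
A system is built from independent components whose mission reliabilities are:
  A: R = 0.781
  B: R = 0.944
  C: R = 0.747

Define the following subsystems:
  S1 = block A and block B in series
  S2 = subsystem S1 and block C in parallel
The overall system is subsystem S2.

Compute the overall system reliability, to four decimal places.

0.9335

Series (A and B): 0.781000 × 0.944000 = 0.737264
Parallel ([0.737264] and C): 1 − (1 − 0.737264)(1 − 0.747000) = 0.9335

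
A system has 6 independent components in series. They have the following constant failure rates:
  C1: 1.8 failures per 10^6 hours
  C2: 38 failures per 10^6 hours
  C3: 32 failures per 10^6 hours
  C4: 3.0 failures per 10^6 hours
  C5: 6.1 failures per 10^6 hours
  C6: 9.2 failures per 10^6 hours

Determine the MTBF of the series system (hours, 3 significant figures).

Series of exponential components: λ_sys = Σ λ_i
λ_sys = 0.0000018 + 0.000038 + 0.000032 + 0.0000030 + 0.0000061 + 0.0000092 = 9.0100e-05 /h
MTBF = 1 / λ_sys = 11100 h

11100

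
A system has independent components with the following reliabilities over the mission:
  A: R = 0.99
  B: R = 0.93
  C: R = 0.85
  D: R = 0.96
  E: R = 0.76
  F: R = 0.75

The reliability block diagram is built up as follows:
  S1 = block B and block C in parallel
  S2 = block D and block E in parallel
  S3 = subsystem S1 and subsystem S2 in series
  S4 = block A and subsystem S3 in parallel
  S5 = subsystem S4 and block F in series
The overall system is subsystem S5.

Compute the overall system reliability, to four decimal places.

0.7499

Parallel (B and C): 1 − (1 − 0.930000)(1 − 0.850000) = 0.989500
Parallel (D and E): 1 − (1 − 0.960000)(1 − 0.760000) = 0.990400
Series ([0.989500] and [0.990400]): 0.989500 × 0.990400 = 0.980001
Parallel (A and [0.980001]): 1 − (1 − 0.990000)(1 − 0.980001) = 0.999800
Series ([0.999800] and F): 0.999800 × 0.750000 = 0.7499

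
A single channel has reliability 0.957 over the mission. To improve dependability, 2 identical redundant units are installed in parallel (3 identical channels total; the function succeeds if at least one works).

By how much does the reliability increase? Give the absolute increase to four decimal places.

0.0429

R_before = 0.957
R_after = 1 − (1 − 0.957)^3 = 0.9999
ΔR = 0.9999 − 0.957 = 0.0429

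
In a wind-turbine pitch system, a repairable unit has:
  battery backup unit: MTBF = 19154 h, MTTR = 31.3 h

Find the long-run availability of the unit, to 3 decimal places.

0.998

A(battery backup unit) = MTBF/(MTBF+MTTR) = 19154/(19154+31.3) = 0.998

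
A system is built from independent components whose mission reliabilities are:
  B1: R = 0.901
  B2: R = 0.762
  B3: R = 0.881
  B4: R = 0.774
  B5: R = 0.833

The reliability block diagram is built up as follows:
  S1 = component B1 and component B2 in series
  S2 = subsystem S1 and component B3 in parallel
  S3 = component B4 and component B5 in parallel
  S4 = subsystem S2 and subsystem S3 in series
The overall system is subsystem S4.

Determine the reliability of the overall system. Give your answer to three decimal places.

0.926

Series (B1 and B2): 0.90100 × 0.76200 = 0.68656
Parallel ([0.68656] and B3): 1 − (1 − 0.68656)(1 − 0.88100) = 0.96270
Parallel (B4 and B5): 1 − (1 − 0.77400)(1 − 0.83300) = 0.96226
Series ([0.96270] and [0.96226]): 0.96270 × 0.96226 = 0.926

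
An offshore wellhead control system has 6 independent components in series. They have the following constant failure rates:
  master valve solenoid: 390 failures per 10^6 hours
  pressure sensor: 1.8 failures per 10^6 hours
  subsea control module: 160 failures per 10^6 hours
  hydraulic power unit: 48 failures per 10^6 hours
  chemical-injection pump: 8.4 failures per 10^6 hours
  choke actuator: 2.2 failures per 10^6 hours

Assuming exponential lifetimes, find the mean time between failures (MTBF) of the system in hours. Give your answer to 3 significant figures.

1640

Series of exponential components: λ_sys = Σ λ_i
λ_sys = 0.00039 + 0.0000018 + 0.00016 + 0.000048 + 0.0000084 + 0.0000022 = 6.1040e-04 /h
MTBF = 1 / λ_sys = 1640 h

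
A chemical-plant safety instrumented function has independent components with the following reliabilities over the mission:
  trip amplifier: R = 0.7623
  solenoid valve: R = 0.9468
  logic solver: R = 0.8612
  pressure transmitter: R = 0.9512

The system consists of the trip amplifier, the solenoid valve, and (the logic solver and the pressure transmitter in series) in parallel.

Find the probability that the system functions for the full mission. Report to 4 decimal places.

0.9977

Series (logic solver and pressure transmitter): 0.861200 × 0.951200 = 0.819173
Parallel (trip amplifier, solenoid valve, and [0.819173]): 1 − (1 − 0.762300)(1 − 0.946800)(1 − 0.819173) = 0.9977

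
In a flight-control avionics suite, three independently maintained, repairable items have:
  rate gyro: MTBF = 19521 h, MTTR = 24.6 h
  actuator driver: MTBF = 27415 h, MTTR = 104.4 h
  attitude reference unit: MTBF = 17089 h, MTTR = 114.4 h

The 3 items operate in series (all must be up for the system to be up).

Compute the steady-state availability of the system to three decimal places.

0.988

A(rate gyro) = MTBF/(MTBF+MTTR) = 19521/(19521+24.6) = 0.998741
A(actuator driver) = MTBF/(MTBF+MTTR) = 27415/(27415+104.4) = 0.996206
A(attitude reference unit) = MTBF/(MTBF+MTTR) = 17089/(17089+114.4) = 0.993350
Series availability: 0.998741 × 0.996206 × 0.993350 = 0.988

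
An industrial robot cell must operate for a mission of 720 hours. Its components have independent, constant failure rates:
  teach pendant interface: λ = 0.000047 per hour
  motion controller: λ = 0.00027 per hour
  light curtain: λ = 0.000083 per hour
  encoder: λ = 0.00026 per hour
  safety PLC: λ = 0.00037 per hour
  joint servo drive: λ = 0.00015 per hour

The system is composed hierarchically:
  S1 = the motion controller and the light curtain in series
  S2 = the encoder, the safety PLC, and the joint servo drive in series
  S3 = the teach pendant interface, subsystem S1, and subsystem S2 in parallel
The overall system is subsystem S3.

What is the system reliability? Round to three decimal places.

R(teach pendant interface) = exp(−0.000047 × 720) = 0.96673
R(motion controller) = exp(−0.00027 × 720) = 0.82333
R(light curtain) = exp(−0.000083 × 720) = 0.94199
R(encoder) = exp(−0.00026 × 720) = 0.82928
R(safety PLC) = exp(−0.00037 × 720) = 0.76613
R(joint servo drive) = exp(−0.00015 × 720) = 0.89763
Series (motion controller and light curtain): 0.82333 × 0.94199 = 0.77557
Series (encoder, safety PLC, and joint servo drive): 0.82928 × 0.76613 × 0.89763 = 0.57030
Parallel (teach pendant interface, [0.77557], and [0.57030]): 1 − (1 − 0.96673)(1 − 0.77557)(1 − 0.57030) = 0.997

0.997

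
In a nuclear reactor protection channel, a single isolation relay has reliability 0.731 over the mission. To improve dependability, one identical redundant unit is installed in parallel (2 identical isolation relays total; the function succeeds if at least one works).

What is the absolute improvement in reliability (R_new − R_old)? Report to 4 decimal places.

0.1966

R_before = 0.731
R_after = 1 − (1 − 0.731)^2 = 0.9276
ΔR = 0.9276 − 0.731 = 0.1966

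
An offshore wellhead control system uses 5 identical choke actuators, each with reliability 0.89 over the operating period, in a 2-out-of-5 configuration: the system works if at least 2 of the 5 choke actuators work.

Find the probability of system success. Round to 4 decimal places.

R = Σ_{i=2}^{5} C(5,i) p^i (1−p)^{5−i} with p = 0.89
C(5,2)·0.89^2·0.11^3 = 0.010543
C(5,3)·0.89^3·0.11^2 = 0.085301
C(5,4)·0.89^4·0.11^1 = 0.345082
C(5,5)·0.89^5·0.11^0 = 0.558406
Sum = 0.9993

0.9993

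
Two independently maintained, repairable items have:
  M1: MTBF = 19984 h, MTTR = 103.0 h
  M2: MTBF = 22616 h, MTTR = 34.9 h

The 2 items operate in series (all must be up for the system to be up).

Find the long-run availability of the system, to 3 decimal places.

A(M1) = MTBF/(MTBF+MTTR) = 19984/(19984+103.0) = 0.994872
A(M2) = MTBF/(MTBF+MTTR) = 22616/(22616+34.9) = 0.998459
Series availability: 0.994872 × 0.998459 = 0.993

0.993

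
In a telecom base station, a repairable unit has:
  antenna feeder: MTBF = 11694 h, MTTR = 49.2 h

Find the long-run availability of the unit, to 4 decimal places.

A(antenna feeder) = MTBF/(MTBF+MTTR) = 11694/(11694+49.2) = 0.9958

0.9958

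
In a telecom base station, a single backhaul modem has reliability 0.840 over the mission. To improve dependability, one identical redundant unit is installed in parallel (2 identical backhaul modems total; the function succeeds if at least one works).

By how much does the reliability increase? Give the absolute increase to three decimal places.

R_before = 0.840
R_after = 1 − (1 − 0.840)^2 = 0.974
ΔR = 0.974 − 0.840 = 0.134

0.134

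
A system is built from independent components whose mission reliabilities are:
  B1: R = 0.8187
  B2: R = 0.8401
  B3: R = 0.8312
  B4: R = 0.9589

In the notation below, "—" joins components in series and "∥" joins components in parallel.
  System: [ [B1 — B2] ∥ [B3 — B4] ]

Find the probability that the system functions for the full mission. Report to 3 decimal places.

Series (B1 and B2): 0.81870 × 0.84010 = 0.68779
Series (B3 and B4): 0.83120 × 0.95890 = 0.79704
Parallel ([0.68779] and [0.79704]): 1 − (1 − 0.68779)(1 − 0.79704) = 0.937

0.937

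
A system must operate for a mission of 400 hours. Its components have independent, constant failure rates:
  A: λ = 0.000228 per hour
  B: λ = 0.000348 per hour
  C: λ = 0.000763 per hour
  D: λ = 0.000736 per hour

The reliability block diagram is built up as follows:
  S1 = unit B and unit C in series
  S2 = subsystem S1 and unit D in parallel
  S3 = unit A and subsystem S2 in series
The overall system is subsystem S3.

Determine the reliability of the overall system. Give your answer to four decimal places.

0.8293

R(A) = exp(−0.000228 × 400) = 0.912835
R(B) = exp(−0.000348 × 400) = 0.870054
R(C) = exp(−0.000763 × 400) = 0.736976
R(D) = exp(−0.000736 × 400) = 0.744978
Series (B and C): 0.870054 × 0.736976 = 0.641209
Parallel ([0.641209] and D): 1 − (1 − 0.641209)(1 − 0.744978) = 0.908500
Series (A and [0.908500]): 0.912835 × 0.908500 = 0.8293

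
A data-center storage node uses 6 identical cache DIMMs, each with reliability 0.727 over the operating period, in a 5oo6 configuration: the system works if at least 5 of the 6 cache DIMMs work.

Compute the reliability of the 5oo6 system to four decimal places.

R = Σ_{i=5}^{6} C(6,i) p^i (1−p)^{6−i} with p = 0.727
C(6,5)·0.727^5·0.273^1 = 0.332649
C(6,6)·0.727^6·0.273^0 = 0.147641
Sum = 0.4803

0.4803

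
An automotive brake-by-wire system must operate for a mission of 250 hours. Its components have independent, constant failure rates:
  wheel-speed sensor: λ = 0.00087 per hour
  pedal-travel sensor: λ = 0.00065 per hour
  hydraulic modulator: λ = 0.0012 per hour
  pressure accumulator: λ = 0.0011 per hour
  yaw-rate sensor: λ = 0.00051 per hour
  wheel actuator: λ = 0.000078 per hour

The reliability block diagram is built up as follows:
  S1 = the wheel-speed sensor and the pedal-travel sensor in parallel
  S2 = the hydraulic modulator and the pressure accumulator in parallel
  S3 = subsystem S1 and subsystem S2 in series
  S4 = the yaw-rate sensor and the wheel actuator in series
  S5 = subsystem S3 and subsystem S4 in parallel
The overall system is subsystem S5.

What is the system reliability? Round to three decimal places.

R(wheel-speed sensor) = exp(−0.00087 × 250) = 0.80453
R(pedal-travel sensor) = exp(−0.00065 × 250) = 0.85002
R(hydraulic modulator) = exp(−0.0012 × 250) = 0.74082
R(pressure accumulator) = exp(−0.0011 × 250) = 0.75957
R(yaw-rate sensor) = exp(−0.00051 × 250) = 0.88029
R(wheel actuator) = exp(−0.000078 × 250) = 0.98069
Parallel (wheel-speed sensor and pedal-travel sensor): 1 − (1 − 0.80453)(1 − 0.85002) = 0.97068
Parallel (hydraulic modulator and pressure accumulator): 1 − (1 − 0.74082)(1 − 0.75957) = 0.93769
Series ([0.97068] and [0.93769]): 0.97068 × 0.93769 = 0.91020
Series (yaw-rate sensor and wheel actuator): 0.88029 × 0.98069 = 0.86329
Parallel ([0.91020] and [0.86329]): 1 − (1 − 0.91020)(1 − 0.86329) = 0.988

0.988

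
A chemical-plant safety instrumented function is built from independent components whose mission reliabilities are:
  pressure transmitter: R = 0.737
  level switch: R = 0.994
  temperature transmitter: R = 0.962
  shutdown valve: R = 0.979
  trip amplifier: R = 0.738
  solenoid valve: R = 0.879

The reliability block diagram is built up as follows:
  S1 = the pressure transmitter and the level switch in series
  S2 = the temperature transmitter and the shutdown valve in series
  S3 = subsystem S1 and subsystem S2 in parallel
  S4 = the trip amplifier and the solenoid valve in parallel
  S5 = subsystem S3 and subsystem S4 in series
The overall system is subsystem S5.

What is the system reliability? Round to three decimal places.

0.953

Series (pressure transmitter and level switch): 0.73700 × 0.99400 = 0.73258
Series (temperature transmitter and shutdown valve): 0.96200 × 0.97900 = 0.94180
Parallel ([0.73258] and [0.94180]): 1 − (1 − 0.73258)(1 − 0.94180) = 0.98444
Parallel (trip amplifier and solenoid valve): 1 − (1 − 0.73800)(1 − 0.87900) = 0.96830
Series ([0.98444] and [0.96830]): 0.98444 × 0.96830 = 0.953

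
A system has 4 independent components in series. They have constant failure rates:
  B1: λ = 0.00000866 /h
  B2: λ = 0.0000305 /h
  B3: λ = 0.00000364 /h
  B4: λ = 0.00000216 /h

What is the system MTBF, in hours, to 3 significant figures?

22200

Series of exponential components: λ_sys = Σ λ_i
λ_sys = 0.00000866 + 0.0000305 + 0.00000364 + 0.00000216 = 4.4960e-05 /h
MTBF = 1 / λ_sys = 22200 h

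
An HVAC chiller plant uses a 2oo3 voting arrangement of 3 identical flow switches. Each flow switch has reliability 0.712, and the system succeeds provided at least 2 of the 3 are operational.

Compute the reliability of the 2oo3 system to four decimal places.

0.7989

R = Σ_{i=2}^{3} C(3,i) p^i (1−p)^{3−i} with p = 0.712
C(3,2)·0.712^2·0.288^1 = 0.438000
C(3,3)·0.712^3·0.288^0 = 0.360944
Sum = 0.7989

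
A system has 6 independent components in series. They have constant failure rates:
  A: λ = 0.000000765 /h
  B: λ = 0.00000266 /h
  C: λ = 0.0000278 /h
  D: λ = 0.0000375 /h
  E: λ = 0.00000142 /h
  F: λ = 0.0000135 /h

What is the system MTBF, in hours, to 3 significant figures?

Series of exponential components: λ_sys = Σ λ_i
λ_sys = 0.000000765 + 0.00000266 + 0.0000278 + 0.0000375 + 0.00000142 + 0.0000135 = 8.3645e-05 /h
MTBF = 1 / λ_sys = 12000 h

12000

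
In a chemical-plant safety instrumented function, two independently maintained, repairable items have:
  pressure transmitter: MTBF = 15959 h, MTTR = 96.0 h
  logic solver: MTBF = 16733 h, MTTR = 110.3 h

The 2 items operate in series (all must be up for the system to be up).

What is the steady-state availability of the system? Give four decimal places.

A(pressure transmitter) = MTBF/(MTBF+MTTR) = 15959/(15959+96.0) = 0.994021
A(logic solver) = MTBF/(MTBF+MTTR) = 16733/(16733+110.3) = 0.993451
Series availability: 0.994021 × 0.993451 = 0.9875

0.9875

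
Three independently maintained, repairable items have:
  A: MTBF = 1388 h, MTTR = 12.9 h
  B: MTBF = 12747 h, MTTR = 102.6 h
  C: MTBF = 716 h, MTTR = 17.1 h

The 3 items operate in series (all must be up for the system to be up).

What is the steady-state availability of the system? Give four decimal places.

A(A) = MTBF/(MTBF+MTTR) = 1388/(1388+12.9) = 0.990792
A(B) = MTBF/(MTBF+MTTR) = 12747/(12747+102.6) = 0.992015
A(C) = MTBF/(MTBF+MTTR) = 716/(716+17.1) = 0.976674
Series availability: 0.990792 × 0.992015 × 0.976674 = 0.9600

0.9600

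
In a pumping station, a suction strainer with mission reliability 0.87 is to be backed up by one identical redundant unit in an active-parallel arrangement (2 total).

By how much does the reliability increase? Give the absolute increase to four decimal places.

R_before = 0.87
R_after = 1 − (1 − 0.87)^2 = 0.9831
ΔR = 0.9831 − 0.87 = 0.1131

0.1131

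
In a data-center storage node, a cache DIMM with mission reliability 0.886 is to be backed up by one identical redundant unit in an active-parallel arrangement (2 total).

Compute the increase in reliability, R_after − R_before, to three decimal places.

0.101

R_before = 0.886
R_after = 1 − (1 − 0.886)^2 = 0.987
ΔR = 0.987 − 0.886 = 0.101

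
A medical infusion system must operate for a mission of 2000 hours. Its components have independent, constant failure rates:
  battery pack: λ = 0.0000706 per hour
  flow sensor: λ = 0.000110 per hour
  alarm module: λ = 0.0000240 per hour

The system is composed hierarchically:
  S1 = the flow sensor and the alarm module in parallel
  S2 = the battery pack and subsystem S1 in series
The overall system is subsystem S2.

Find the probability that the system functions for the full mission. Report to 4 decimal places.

0.8603

R(battery pack) = exp(−0.0000706 × 2000) = 0.868316
R(flow sensor) = exp(−0.000110 × 2000) = 0.802519
R(alarm module) = exp(−0.0000240 × 2000) = 0.953134
Parallel (flow sensor and alarm module): 1 − (1 − 0.802519)(1 − 0.953134) = 0.990745
Series (battery pack and [0.990745]): 0.868316 × 0.990745 = 0.8603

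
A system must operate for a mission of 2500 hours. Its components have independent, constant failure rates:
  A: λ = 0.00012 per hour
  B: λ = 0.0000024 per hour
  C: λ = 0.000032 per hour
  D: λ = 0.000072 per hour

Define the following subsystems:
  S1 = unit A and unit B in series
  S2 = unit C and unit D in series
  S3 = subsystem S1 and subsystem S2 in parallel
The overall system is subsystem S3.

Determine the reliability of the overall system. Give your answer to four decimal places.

0.9396

R(A) = exp(−0.00012 × 2500) = 0.740818
R(B) = exp(−0.0000024 × 2500) = 0.994018
R(C) = exp(−0.000032 × 2500) = 0.923116
R(D) = exp(−0.000072 × 2500) = 0.835270
Series (A and B): 0.740818 × 0.994018 = 0.736386
Series (C and D): 0.923116 × 0.835270 = 0.771051
Parallel ([0.736386] and [0.771051]): 1 − (1 − 0.736386)(1 − 0.771051) = 0.9396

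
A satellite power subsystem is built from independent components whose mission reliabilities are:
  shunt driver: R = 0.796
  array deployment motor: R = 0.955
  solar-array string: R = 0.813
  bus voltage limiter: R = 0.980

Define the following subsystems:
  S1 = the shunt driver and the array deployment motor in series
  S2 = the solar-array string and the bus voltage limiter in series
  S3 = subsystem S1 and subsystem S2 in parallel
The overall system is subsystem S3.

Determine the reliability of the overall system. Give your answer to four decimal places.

Series (shunt driver and array deployment motor): 0.796000 × 0.955000 = 0.760180
Series (solar-array string and bus voltage limiter): 0.813000 × 0.980000 = 0.796740
Parallel ([0.760180] and [0.796740]): 1 − (1 − 0.760180)(1 − 0.796740) = 0.9513

0.9513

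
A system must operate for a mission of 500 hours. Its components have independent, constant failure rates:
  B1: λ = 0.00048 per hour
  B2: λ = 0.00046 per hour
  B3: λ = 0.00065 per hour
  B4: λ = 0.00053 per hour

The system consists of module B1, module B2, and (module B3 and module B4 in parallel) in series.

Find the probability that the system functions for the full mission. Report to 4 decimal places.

R(B1) = exp(−0.00048 × 500) = 0.786628
R(B2) = exp(−0.00046 × 500) = 0.794534
R(B3) = exp(−0.00065 × 500) = 0.722527
R(B4) = exp(−0.00053 × 500) = 0.767206
Parallel (B3 and B4): 1 − (1 − 0.722527)(1 − 0.767206) = 0.935406
Series (B1, B2, and [0.935406]): 0.786628 × 0.794534 × 0.935406 = 0.5846

0.5846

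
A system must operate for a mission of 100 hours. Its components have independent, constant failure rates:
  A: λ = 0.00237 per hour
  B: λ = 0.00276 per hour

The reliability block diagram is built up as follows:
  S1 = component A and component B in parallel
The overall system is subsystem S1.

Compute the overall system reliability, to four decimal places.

R(A) = exp(−0.00237 × 100) = 0.788991
R(B) = exp(−0.00276 × 100) = 0.758813
Parallel (A and B): 1 − (1 − 0.788991)(1 − 0.758813) = 0.9491

0.9491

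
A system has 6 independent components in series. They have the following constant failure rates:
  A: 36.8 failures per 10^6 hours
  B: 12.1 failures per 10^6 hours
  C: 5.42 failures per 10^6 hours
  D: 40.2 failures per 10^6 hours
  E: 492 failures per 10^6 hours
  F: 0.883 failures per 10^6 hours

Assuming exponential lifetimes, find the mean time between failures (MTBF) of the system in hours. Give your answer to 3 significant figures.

1700

Series of exponential components: λ_sys = Σ λ_i
λ_sys = 0.0000368 + 0.0000121 + 0.00000542 + 0.0000402 + 0.000492 + 0.000000883 = 5.8740e-04 /h
MTBF = 1 / λ_sys = 1700 h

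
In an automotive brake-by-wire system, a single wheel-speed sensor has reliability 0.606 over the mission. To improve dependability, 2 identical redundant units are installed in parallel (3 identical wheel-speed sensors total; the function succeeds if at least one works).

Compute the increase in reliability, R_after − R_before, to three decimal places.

0.333

R_before = 0.606
R_after = 1 − (1 − 0.606)^3 = 0.939
ΔR = 0.939 − 0.606 = 0.333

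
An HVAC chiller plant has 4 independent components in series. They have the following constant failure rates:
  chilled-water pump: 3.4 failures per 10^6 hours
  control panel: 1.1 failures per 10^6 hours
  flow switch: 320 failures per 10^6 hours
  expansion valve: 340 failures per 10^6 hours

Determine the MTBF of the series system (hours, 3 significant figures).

1500

Series of exponential components: λ_sys = Σ λ_i
λ_sys = 0.0000034 + 0.0000011 + 0.00032 + 0.00034 = 6.6450e-04 /h
MTBF = 1 / λ_sys = 1500 h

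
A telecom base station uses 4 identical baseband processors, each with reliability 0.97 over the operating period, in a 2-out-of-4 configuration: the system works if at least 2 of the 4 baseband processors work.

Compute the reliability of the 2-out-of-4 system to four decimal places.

R = Σ_{i=2}^{4} C(4,i) p^i (1−p)^{4−i} with p = 0.97
C(4,2)·0.97^2·0.03^2 = 0.005081
C(4,3)·0.97^3·0.03^1 = 0.109521
C(4,4)·0.97^4·0.03^0 = 0.885293
Sum = 0.9999

0.9999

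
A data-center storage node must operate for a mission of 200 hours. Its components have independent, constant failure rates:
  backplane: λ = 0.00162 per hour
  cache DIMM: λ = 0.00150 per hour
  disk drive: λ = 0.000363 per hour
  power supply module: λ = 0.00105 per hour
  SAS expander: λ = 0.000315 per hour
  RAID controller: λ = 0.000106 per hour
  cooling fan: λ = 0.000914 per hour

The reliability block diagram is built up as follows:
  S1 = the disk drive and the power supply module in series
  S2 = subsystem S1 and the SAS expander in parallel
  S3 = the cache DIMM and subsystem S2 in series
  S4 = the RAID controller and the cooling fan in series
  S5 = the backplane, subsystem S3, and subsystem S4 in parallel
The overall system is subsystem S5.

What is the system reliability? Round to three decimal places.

R(backplane) = exp(−0.00162 × 200) = 0.72325
R(cache DIMM) = exp(−0.00150 × 200) = 0.74082
R(disk drive) = exp(−0.000363 × 200) = 0.92997
R(power supply module) = exp(−0.00105 × 200) = 0.81058
R(SAS expander) = exp(−0.000315 × 200) = 0.93894
R(RAID controller) = exp(−0.000106 × 200) = 0.97902
R(cooling fan) = exp(−0.000914 × 200) = 0.83293
Series (disk drive and power supply module): 0.92997 × 0.81058 = 0.75382
Parallel ([0.75382] and SAS expander): 1 − (1 − 0.75382)(1 − 0.93894) = 0.98497
Series (cache DIMM and [0.98497]): 0.74082 × 0.98497 = 0.72969
Series (RAID controller and cooling fan): 0.97902 × 0.83293 = 0.81546
Parallel (backplane, [0.72969], and [0.81546]): 1 − (1 − 0.72325)(1 − 0.72969)(1 − 0.81546) = 0.986

0.986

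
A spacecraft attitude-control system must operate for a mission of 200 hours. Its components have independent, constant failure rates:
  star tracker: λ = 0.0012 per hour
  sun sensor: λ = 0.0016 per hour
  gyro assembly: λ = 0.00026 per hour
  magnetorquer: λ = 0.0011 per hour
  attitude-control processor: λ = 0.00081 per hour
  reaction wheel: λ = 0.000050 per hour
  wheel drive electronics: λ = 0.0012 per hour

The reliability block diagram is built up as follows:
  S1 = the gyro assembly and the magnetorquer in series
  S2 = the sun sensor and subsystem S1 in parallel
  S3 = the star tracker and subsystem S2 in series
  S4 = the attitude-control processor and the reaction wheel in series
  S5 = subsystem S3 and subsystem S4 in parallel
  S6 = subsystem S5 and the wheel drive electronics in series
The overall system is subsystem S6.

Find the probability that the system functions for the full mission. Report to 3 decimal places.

0.754

R(star tracker) = exp(−0.0012 × 200) = 0.78663
R(sun sensor) = exp(−0.0016 × 200) = 0.72615
R(gyro assembly) = exp(−0.00026 × 200) = 0.94933
R(magnetorquer) = exp(−0.0011 × 200) = 0.80252
R(attitude-control processor) = exp(−0.00081 × 200) = 0.85044
R(reaction wheel) = exp(−0.000050 × 200) = 0.99005
R(wheel drive electronics) = exp(−0.0012 × 200) = 0.78663
Series (gyro assembly and magnetorquer): 0.94933 × 0.80252 = 0.76186
Parallel (sun sensor and [0.76186]): 1 − (1 − 0.72615)(1 − 0.76186) = 0.93479
Series (star tracker and [0.93479]): 0.78663 × 0.93479 = 0.73533
Series (attitude-control processor and reaction wheel): 0.85044 × 0.99005 = 0.84198
Parallel ([0.73533] and [0.84198]): 1 − (1 − 0.73533)(1 − 0.84198) = 0.95818
Series ([0.95818] and wheel drive electronics): 0.95818 × 0.78663 = 0.754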